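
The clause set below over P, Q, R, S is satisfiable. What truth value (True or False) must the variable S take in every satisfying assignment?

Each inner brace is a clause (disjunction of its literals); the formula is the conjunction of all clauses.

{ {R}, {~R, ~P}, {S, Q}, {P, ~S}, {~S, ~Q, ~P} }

Suppose S = 1.
(R) alone gives R = 1.
(~P) alone gives P = 0.
That conflicts with the unit clause (P).
So every satisfying assignment has S = False.

False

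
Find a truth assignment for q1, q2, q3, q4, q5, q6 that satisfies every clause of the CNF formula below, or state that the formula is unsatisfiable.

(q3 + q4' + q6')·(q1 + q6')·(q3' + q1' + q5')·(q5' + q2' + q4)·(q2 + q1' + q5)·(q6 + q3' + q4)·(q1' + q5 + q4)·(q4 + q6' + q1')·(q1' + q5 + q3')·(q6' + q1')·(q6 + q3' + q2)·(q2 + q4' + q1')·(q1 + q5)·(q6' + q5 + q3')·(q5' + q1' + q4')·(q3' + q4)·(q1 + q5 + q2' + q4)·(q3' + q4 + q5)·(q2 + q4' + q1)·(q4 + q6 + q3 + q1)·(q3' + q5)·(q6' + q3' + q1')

q1: 1, q2: 0, q3: 0, q4: 0, q5: 1, q6: 0

Case q1 = 1:
(q6') alone gives q6 = 0.
Case q3 = 0:
Case q2 = 0:
(q5) alone gives q5 = 1.
(q4') alone gives q4 = 0.
Every clause now holds.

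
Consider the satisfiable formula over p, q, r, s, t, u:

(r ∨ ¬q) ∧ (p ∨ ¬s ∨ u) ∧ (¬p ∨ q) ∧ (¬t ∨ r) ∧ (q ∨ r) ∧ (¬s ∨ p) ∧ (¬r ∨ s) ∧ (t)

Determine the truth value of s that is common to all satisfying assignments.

True

Suppose s = False.
The clause (¬r) is unit, so r = False.
The clause (¬q) is unit, so q = False.
But (q) is also a unit clause — contradiction.
So every satisfying assignment has s = True.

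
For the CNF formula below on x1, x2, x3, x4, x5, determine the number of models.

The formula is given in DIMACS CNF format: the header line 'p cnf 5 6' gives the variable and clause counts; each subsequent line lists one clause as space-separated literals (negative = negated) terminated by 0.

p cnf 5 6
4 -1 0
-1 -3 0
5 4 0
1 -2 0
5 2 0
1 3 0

There are 2^5 = 32 truth assignments over (x1, x2, x3, x4, x5).
Split on x2. With x2 = True, the clauses containing x2 are satisfied and ¬x2 drops from the rest; 2 of the 2^4 = 16 assignments to the other variables satisfy what remains.
With x2 = False, by the same count on the reduced clause set, 3 assignments work.
Total: 2 + 3 = 5.

5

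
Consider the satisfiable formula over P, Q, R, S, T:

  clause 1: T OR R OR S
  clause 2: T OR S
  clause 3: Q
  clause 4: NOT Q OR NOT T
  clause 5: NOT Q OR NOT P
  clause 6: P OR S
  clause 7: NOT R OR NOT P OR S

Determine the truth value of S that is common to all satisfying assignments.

True

Suppose S = false.
Unit clause (T) forces T = true.
Unit clause (Q) forces Q = true.
That conflicts with the unit clause (NOT Q).
So every satisfying assignment has S = True.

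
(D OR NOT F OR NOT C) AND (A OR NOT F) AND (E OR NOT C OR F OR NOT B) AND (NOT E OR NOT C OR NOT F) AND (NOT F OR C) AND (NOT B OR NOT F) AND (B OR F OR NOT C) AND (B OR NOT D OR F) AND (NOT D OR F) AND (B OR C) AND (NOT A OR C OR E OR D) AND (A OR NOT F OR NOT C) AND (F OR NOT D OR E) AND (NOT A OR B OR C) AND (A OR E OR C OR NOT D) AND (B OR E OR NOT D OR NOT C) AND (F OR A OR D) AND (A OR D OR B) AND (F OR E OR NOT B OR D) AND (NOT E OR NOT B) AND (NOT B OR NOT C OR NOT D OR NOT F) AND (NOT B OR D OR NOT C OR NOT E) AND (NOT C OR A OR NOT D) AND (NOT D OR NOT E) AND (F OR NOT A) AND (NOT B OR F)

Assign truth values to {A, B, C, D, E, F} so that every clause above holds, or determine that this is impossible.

Suppose A = true.
Unit clause (F) forces F = true.
Unit clause (C) forces C = true.
Unit clause (D) forces D = true.
Unit clause (NOT E) forces E = false.
Unit clause (NOT B) forces B = false.
Now (B) is unsatisfied and unit — conflict.
Undo A and try A = false.
Unit clause (NOT F) forces F = false.
Unit clause (NOT D) forces D = false.
Now (D) is unsatisfied and unit — conflict.
Neither A = true nor A = false works.

UNSATISFIABLE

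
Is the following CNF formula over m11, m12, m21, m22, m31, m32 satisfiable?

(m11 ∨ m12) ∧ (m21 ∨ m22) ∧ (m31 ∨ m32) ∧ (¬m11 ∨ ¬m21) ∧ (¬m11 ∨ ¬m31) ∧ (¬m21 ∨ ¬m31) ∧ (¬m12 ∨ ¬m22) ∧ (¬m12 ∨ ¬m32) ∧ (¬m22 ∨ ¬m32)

Case m11 = True:
(¬m21) alone gives m21 = False.
(m22) alone gives m22 = True.
(¬m31) alone gives m31 = False.
(m32) alone gives m32 = True.
Now (¬m32) is unsatisfied and unit — conflict.
Backtrack on m11: now try m11 = False.
(m12) alone gives m12 = True.
(¬m22) alone gives m22 = False.
(m21) alone gives m21 = True.
(¬m31) alone gives m31 = False.
(m32) alone gives m32 = True.
Now (¬m32) is unsatisfied and unit — conflict.
Both values of m11 lead to a conflict.
No assignment satisfies every clause.

No, unsatisfiable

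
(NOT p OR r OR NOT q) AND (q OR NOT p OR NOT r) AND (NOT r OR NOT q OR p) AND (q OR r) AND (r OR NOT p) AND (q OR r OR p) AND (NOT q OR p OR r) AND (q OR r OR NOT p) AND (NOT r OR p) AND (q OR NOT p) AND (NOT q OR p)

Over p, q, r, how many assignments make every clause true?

There are 2^3 = 8 truth assignments over (p, q, r).
Split on p. With p = true, the clauses containing p are satisfied and NOT p drops from the rest; 1 of the 2^2 = 4 assignments to the other variables satisfy what remains.
With p = false, by the same count on the reduced clause set, 0 assignments work.
(One model: p=T, q=T, r=T.)
Total: 1 + 0 = 1.

1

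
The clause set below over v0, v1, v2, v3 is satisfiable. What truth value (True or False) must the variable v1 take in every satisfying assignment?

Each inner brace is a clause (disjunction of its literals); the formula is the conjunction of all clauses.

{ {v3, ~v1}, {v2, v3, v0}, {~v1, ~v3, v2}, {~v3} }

Suppose v1 = 1.
(v3) alone gives v3 = 1.
That conflicts with the unit clause (~v3).
So every satisfying assignment has v1 = False.

False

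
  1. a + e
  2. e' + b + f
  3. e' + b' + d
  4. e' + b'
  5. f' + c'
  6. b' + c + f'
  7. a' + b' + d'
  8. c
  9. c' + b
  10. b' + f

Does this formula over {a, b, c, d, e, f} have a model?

Unit clause (c) forces c = 1.
Unit clause (f') forces f = 0.
Unit clause (b) forces b = 1.
Now (b') is unsatisfied and unit — conflict.
No assignment satisfies every clause.

Unsatisfiable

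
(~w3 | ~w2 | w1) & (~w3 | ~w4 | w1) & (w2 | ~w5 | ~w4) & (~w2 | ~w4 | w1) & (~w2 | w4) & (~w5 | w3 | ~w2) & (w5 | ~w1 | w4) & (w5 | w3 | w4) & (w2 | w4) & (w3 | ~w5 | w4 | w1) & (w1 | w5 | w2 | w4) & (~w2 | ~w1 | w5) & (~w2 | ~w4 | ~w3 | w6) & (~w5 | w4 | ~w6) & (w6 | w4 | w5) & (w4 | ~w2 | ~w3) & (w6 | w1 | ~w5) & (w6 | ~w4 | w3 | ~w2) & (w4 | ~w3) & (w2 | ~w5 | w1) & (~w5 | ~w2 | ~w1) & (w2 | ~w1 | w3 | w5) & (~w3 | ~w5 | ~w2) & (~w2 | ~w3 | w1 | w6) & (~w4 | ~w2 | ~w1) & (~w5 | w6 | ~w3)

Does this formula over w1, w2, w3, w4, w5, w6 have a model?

Satisfiable

Case w2 = 0:
The clause (w4) is unit, so w4 = 1.
The clause (~w5) is unit, so w5 = 0.
Case w3 = 1:
The clause (w1) is unit, so w1 = 1.
All clauses hold; w6 can take either value.
A satisfying assignment: w1: 1; w2: 0; w3: 1; w4: 1; w5: 0; w6: 0.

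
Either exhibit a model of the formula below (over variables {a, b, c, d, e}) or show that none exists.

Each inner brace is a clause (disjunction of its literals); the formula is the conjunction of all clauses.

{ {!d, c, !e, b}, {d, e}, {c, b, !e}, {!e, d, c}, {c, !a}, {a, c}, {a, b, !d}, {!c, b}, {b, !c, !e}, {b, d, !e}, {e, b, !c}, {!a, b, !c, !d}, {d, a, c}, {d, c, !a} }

Branch on d: set d = true.
Branch on c: set c = true.
(b) alone gives b = true.
No clause remains; a, e are free.

a=true; b=true; c=true; d=true; e=true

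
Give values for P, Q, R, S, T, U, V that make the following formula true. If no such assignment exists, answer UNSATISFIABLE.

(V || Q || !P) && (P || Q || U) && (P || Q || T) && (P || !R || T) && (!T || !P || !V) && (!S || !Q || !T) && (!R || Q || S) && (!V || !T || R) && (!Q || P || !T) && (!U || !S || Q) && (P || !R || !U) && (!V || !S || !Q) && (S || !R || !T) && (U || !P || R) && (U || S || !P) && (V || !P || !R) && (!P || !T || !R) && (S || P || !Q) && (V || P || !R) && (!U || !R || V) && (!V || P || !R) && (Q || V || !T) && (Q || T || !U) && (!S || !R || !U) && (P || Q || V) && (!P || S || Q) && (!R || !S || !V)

Suppose V = false.
Suppose Q = true.
Suppose S = false.
(P) alone gives P = true.
(U) alone gives U = true.
(!R) alone gives R = false.
No clause remains; T is free.

P: true,  Q: true,  R: false,  S: false,  T: false,  U: true,  V: false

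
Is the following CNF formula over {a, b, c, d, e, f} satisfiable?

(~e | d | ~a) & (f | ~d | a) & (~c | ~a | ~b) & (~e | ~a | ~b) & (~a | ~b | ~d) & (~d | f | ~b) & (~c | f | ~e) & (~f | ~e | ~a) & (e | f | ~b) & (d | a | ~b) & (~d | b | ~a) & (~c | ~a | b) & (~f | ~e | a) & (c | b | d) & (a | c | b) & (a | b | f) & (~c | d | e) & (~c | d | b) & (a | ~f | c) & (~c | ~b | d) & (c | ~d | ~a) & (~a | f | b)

Try e = 0.
Try f = 1.
Try c = 0.
The clause (a) is unit, so a = 1.
The clause (~d) is unit, so d = 0.
The clause (b) is unit, so b = 1.
Every clause now holds.
A satisfying assignment: a=1; b=1; c=0; d=0; e=0; f=1.

Yes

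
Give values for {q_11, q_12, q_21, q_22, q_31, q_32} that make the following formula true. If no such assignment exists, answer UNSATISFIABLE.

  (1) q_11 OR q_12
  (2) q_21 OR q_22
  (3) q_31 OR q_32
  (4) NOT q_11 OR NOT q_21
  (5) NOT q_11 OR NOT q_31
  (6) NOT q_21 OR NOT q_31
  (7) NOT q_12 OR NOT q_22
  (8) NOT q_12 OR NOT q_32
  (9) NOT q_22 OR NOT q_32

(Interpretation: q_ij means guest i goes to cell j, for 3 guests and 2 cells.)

UNSATISFIABLE

Branch on q_11: set q_11 = true.
The clause (NOT q_21) is unit, so q_21 = false.
The clause (q_22) is unit, so q_22 = true.
The clause (NOT q_31) is unit, so q_31 = false.
The clause (q_32) is unit, so q_32 = true.
That conflicts with the unit clause (NOT q_32).
So q_11 must be the other value — set q_11 = false.
The clause (q_12) is unit, so q_12 = true.
The clause (NOT q_22) is unit, so q_22 = false.
The clause (q_21) is unit, so q_21 = true.
The clause (NOT q_31) is unit, so q_31 = false.
The clause (q_32) is unit, so q_32 = true.
That conflicts with the unit clause (NOT q_32).
Neither q_11 = true nor q_11 = false works.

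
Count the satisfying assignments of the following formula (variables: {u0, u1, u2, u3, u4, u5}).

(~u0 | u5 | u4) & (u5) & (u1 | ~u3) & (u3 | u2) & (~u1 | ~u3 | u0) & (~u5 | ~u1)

4

There are 2^6 = 64 truth assignments over (u0, u1, u2, u3, u4, u5).
Split on u4. With u4 = 1, the clauses containing u4 are satisfied and ~u4 drops from the rest; 2 of the 2^5 = 32 assignments to the other variables satisfy what remains.
With u4 = 0, by the same count on the reduced clause set, 2 assignments work.
Total: 2 + 2 = 4.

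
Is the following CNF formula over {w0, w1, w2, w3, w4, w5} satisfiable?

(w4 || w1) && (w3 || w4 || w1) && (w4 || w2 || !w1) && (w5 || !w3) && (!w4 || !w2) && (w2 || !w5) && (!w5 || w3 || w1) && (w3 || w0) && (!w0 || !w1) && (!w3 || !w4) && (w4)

The clause (w4) is unit, so w4 = true.
The clause (!w2) is unit, so w2 = false.
The clause (!w5) is unit, so w5 = false.
The clause (!w3) is unit, so w3 = false.
The clause (w0) is unit, so w0 = true.
The clause (!w1) is unit, so w1 = false.
This assignment satisfies each clause.
A satisfying assignment: w0 ↦ true; w1 ↦ false; w2 ↦ false; w3 ↦ false; w4 ↦ true; w5 ↦ false.

Yes, satisfiable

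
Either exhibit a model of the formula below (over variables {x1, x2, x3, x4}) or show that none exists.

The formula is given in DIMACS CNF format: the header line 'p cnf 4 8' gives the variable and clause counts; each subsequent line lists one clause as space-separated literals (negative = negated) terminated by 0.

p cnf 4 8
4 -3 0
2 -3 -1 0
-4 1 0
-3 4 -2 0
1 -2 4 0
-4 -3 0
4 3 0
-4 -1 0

Case x4 = True:
From the singleton clause (x1), x1 = True.
Now (¬x1) is unsatisfied and unit — conflict.
Undo x4 and try x4 = False.
From the singleton clause (¬x3), x3 = False.
Now (x3) is unsatisfied and unit — conflict.
Neither x4 = True nor x4 = False works.

UNSATISFIABLE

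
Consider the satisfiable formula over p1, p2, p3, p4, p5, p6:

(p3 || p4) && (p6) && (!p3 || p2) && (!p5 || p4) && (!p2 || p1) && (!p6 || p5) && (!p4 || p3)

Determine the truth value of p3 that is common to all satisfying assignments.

True

Suppose p3 = false.
Unit clause (p4) forces p4 = true.
That conflicts with the unit clause (!p4).
So every satisfying assignment has p3 = True.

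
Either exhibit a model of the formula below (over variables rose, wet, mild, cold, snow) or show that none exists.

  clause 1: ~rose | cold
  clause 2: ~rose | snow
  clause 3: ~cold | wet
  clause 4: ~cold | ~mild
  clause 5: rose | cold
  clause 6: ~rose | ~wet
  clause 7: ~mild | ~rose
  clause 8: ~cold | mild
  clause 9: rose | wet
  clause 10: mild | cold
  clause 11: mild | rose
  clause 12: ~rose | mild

Suppose rose = 0.
(cold) alone gives cold = 1.
(wet) alone gives wet = 1.
(~mild) alone gives mild = 0.
That conflicts with the unit clause (mild).
So rose must be the other value — set rose = 1.
(cold) alone gives cold = 1.
(snow) alone gives snow = 1.
(wet) alone gives wet = 1.
That conflicts with the unit clause (~wet).
Neither rose = 1 nor rose = 0 works.

UNSATISFIABLE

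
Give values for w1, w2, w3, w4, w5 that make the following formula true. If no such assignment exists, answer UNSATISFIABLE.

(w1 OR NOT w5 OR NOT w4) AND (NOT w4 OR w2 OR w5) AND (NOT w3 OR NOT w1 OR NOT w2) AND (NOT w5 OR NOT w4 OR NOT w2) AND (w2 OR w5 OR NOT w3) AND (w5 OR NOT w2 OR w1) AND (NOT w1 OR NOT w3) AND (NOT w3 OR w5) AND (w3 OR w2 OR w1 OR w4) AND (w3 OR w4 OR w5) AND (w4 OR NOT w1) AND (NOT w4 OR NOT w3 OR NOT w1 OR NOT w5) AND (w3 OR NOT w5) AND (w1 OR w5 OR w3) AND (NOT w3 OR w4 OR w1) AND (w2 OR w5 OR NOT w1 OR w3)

w1=true,  w2=true,  w3=false,  w4=true,  w5=false

Suppose w1 = true.
(NOT w3) alone gives w3 = false.
(w4) alone gives w4 = true.
(NOT w5) alone gives w5 = false.
(w2) alone gives w2 = true.
All clauses are satisfied.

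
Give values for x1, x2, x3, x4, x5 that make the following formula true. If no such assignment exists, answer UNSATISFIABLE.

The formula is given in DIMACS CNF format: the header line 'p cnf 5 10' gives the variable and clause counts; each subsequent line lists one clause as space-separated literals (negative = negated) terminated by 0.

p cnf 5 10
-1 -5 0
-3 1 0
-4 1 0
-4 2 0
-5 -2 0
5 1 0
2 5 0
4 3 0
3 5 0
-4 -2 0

x1 ↦ True; x2 ↦ True; x3 ↦ True; x4 ↦ False; x5 ↦ False

Suppose x1 = True.
(¬x5) alone gives x5 = False.
(x2) alone gives x2 = True.
(x3) alone gives x3 = True.
(¬x4) alone gives x4 = False.
Every clause now holds.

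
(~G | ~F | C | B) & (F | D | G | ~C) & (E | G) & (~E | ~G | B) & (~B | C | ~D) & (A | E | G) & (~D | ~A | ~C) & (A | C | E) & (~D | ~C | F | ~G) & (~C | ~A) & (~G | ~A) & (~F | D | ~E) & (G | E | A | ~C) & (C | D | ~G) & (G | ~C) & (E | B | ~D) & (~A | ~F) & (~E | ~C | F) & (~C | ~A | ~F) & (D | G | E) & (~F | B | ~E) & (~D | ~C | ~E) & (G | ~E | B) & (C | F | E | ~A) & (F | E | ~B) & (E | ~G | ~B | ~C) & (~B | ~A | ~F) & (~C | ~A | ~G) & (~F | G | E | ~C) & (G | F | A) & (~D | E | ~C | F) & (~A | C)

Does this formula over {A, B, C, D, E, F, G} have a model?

Satisfiable

Case E = 0:
(G) alone gives G = 1.
(~A) alone gives A = 0.
(C) alone gives C = 1.
(~B) alone gives B = 0.
(~D) alone gives D = 0.
All clauses hold; F can take either value.
A satisfying assignment: A ↦ 0; B ↦ 0; C ↦ 1; D ↦ 0; E ↦ 0; F ↦ 1; G ↦ 1.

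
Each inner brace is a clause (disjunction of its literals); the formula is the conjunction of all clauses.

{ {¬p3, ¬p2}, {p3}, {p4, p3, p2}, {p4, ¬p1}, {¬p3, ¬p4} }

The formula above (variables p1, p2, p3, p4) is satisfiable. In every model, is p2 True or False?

False

Suppose p2 = True.
From the singleton clause (¬p3), p3 = False.
Now (p3) is unsatisfied and unit — conflict.
So every satisfying assignment has p2 = False.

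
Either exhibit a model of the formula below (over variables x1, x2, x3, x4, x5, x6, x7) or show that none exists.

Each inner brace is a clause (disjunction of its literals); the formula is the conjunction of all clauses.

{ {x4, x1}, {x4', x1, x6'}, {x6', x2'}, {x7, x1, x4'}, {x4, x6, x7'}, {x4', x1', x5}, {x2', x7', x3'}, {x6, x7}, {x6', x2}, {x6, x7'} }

Suppose x4 = 1.
Suppose x1 = 1.
(x5) alone gives x5 = 1.
Suppose x6 = 0.
(x7) alone gives x7 = 1.
But (x7') is also a unit clause — contradiction.
That branch fails; take x6 = 1 instead.
(x2') alone gives x2 = 0.
But (x2) is also a unit clause — contradiction.
Either choice for x6 ends in contradiction.
That branch fails; take x1 = 0 instead.
(x6') alone gives x6 = 0.
(x7) alone gives x7 = 1.
But (x7') is also a unit clause — contradiction.
Either choice for x1 ends in contradiction.
That branch fails; take x4 = 0 instead.
(x1) alone gives x1 = 1.
Suppose x6 = 0.
(x7') alone gives x7 = 0.
But (x7) is also a unit clause — contradiction.
That branch fails; take x6 = 1 instead.
(x2') alone gives x2 = 0.
But (x2) is also a unit clause — contradiction.
Either choice for x6 ends in contradiction.
Either choice for x4 ends in contradiction.

UNSATISFIABLE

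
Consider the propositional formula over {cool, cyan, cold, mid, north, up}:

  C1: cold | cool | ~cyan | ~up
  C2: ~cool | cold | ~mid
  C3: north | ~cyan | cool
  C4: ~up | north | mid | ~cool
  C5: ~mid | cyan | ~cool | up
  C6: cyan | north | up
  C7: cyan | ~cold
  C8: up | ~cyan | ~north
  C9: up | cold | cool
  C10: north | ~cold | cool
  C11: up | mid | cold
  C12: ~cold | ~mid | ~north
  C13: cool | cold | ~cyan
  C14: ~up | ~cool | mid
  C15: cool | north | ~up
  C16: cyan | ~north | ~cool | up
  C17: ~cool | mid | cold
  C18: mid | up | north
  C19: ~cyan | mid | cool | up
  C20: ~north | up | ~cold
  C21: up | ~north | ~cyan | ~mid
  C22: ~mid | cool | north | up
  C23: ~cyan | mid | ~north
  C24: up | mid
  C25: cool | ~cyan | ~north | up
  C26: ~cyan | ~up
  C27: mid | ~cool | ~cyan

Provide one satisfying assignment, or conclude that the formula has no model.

cool=0, cyan=0, cold=0, mid=1, north=1, up=1

Try cyan = 0.
Unit clause (~cold) forces cold = 0.
Try cool = 0.
Unit clause (up) forces up = 1.
Unit clause (north) forces north = 1.
No clause remains; mid is free.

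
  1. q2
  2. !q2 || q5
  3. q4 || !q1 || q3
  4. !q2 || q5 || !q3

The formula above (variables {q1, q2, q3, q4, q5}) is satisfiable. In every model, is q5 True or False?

True

Suppose q5 = false.
Unit clause (q2) forces q2 = true.
But (!q2) is also a unit clause — contradiction.
So every satisfying assignment has q5 = True.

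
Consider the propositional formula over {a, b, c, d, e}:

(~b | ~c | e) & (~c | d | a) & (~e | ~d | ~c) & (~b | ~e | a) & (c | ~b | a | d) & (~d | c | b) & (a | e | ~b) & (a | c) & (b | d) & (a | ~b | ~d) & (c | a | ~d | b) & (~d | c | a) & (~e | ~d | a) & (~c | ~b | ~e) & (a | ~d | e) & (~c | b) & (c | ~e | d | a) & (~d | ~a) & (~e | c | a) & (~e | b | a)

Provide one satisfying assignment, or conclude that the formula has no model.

a: 1, b: 1, c: 0, d: 0, e: 0

Branch on a: set a = 1.
Unit clause (~d) forces d = 0.
Unit clause (b) forces b = 1.
Branch on c: set c = 0.
Every clause is now satisfied; e is unconstrained.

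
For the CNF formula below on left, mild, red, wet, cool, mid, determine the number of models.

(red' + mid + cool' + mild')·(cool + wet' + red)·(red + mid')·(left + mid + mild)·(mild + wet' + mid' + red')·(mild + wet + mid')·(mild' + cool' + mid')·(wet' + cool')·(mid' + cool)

13

There are 2^6 = 64 truth assignments over (left, mild, red, wet, cool, mid).
Split on mid. With mid = 1, the clauses containing mid are satisfied and mid' drops from the rest; 0 of the 2^5 = 32 assignments to the other variables satisfy what remains.
With mid = 0, by the same count on the reduced clause set, 13 assignments work.
(One model: left=F, mild=T, red=F, wet=F, cool=F, mid=F.)
Total: 0 + 13 = 13.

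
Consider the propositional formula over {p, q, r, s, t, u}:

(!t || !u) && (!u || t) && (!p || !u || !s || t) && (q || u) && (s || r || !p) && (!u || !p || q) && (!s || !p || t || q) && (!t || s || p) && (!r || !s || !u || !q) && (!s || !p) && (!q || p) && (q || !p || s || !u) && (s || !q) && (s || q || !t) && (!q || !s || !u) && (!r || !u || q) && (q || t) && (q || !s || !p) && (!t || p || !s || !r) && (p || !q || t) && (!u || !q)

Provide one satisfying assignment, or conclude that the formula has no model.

UNSATISFIABLE

Try t = false.
Unit clause (!u) forces u = false.
Unit clause (q) forces q = true.
Unit clause (p) forces p = true.
Unit clause (!s) forces s = false.
But (s) is also a unit clause — contradiction.
That branch fails; take t = true instead.
Unit clause (!u) forces u = false.
Unit clause (q) forces q = true.
Unit clause (p) forces p = true.
Unit clause (!s) forces s = false.
But (s) is also a unit clause — contradiction.
Neither t = true nor t = false works.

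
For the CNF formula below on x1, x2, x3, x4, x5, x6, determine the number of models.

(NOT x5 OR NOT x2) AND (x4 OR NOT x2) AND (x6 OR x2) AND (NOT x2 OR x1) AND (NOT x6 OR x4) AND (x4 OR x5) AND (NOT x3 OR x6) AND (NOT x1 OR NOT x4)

4

There are 2^6 = 64 truth assignments over (x1, x2, x3, x4, x5, x6).
Split on x2. With x2 = true, the clauses containing x2 are satisfied and NOT x2 drops from the rest; 0 of the 2^5 = 32 assignments to the other variables satisfy what remains.
With x2 = false, by the same count on the reduced clause set, 4 assignments work.
(One model: x1=F, x2=F, x3=F, x4=T, x5=F, x6=T.)
Total: 0 + 4 = 4.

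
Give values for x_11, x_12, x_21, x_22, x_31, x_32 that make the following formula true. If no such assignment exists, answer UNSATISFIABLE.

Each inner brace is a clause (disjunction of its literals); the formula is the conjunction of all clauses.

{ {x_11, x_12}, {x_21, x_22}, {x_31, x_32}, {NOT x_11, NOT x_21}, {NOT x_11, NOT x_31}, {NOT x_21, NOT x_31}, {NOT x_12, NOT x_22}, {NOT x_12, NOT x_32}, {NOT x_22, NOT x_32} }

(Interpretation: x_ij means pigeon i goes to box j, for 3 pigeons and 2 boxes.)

UNSATISFIABLE

Suppose x_11 = true.
From the singleton clause (NOT x_21), x_21 = false.
From the singleton clause (x_22), x_22 = true.
From the singleton clause (NOT x_31), x_31 = false.
From the singleton clause (x_32), x_32 = true.
Now (NOT x_32) is unsatisfied and unit — conflict.
That branch fails; take x_11 = false instead.
From the singleton clause (x_12), x_12 = true.
From the singleton clause (NOT x_22), x_22 = false.
From the singleton clause (x_21), x_21 = true.
From the singleton clause (NOT x_31), x_31 = false.
From the singleton clause (x_32), x_32 = true.
Now (NOT x_32) is unsatisfied and unit — conflict.
Both values of x_11 lead to a conflict.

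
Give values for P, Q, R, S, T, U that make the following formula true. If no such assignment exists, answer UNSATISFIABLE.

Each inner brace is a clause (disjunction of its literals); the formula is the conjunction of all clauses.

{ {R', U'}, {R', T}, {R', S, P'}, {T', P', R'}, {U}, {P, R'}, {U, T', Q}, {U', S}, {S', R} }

UNSATISFIABLE

(U) alone gives U = 1.
(R') alone gives R = 0.
(S) alone gives S = 1.
Now (S') is unsatisfied and unit — conflict.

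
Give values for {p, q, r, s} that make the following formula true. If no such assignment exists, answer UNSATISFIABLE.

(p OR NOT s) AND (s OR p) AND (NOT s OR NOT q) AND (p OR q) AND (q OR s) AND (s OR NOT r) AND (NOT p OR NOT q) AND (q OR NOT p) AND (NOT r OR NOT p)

Try p = true.
(NOT q) alone gives q = false.
But (q) is also a unit clause — contradiction.
So p must be the other value — set p = false.
(NOT s) alone gives s = false.
But (s) is also a unit clause — contradiction.
Neither p = true nor p = false works.

UNSATISFIABLE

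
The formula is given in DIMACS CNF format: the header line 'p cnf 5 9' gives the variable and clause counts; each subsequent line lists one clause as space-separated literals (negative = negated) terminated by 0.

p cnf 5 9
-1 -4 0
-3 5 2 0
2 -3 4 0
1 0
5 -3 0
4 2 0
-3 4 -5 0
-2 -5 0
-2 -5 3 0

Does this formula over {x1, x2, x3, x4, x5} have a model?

(x1) alone gives x1 = True.
(¬x4) alone gives x4 = False.
(x2) alone gives x2 = True.
(¬x5) alone gives x5 = False.
(¬x3) alone gives x3 = False.
All clauses are satisfied.
A satisfying assignment: x1: True,  x2: True,  x3: False,  x4: False,  x5: False.

Yes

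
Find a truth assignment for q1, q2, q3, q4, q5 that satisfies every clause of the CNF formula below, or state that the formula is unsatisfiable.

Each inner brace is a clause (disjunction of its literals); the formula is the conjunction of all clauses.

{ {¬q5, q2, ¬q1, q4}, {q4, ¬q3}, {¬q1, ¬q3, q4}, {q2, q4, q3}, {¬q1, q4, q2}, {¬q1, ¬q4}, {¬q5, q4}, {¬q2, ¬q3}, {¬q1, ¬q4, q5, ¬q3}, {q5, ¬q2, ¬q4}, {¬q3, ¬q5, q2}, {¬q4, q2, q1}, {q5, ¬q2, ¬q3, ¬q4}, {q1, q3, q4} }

q1=False, q2=True, q3=False, q4=True, q5=True

Suppose q4 = True.
Unit clause (¬q1) forces q1 = False.
Unit clause (q2) forces q2 = True.
Unit clause (¬q3) forces q3 = False.
Unit clause (q5) forces q5 = True.
All clauses are satisfied.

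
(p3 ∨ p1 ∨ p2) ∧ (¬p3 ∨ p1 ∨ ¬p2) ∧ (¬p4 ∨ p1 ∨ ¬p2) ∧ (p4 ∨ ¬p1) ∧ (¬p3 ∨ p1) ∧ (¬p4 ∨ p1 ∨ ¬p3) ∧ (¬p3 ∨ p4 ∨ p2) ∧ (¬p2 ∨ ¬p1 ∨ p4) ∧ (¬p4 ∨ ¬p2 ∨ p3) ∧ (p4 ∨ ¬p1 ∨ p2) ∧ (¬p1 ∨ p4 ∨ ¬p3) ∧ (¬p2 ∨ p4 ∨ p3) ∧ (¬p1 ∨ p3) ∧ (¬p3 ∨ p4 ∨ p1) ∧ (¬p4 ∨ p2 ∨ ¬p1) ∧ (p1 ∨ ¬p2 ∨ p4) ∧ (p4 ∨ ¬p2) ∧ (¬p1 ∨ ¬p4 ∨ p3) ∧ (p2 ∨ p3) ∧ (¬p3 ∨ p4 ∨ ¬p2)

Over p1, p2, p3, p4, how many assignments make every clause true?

1

There are 2^4 = 16 truth assignments over (p1, p2, p3, p4).
Split on p2. With p2 = True, the clauses containing p2 are satisfied and ¬p2 drops from the rest; 1 of the 2^3 = 8 assignments to the other variables satisfy what remains.
With p2 = False, by the same count on the reduced clause set, 0 assignments work.
(One model: p1=T, p2=T, p3=T, p4=T.)
Total: 1 + 0 = 1.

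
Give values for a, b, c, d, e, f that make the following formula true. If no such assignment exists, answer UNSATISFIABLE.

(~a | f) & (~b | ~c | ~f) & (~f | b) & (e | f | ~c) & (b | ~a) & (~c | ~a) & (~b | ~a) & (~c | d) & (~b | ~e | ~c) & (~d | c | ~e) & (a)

The clause (a) is unit, so a = 1.
The clause (f) is unit, so f = 1.
The clause (b) is unit, so b = 1.
But (~b) is also a unit clause — contradiction.

UNSATISFIABLE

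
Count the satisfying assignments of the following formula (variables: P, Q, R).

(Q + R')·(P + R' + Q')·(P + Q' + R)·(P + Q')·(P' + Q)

There are 2^3 = 8 truth assignments over (P, Q, R).
Split on R. With R = 1, the clauses containing R are satisfied and R' drops from the rest; 1 of the 2^2 = 4 assignments to the other variables satisfy what remains.
With R = 0, by the same count on the reduced clause set, 2 assignments work.
(One model: P=F, Q=F, R=F.)
Total: 1 + 2 = 3.

3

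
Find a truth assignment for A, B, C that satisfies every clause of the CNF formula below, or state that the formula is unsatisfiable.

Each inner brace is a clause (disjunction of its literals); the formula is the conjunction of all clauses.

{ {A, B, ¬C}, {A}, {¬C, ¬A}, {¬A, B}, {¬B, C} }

UNSATISFIABLE

The clause (A) is unit, so A = True.
The clause (¬C) is unit, so C = False.
The clause (B) is unit, so B = True.
But (¬B) is also a unit clause — contradiction.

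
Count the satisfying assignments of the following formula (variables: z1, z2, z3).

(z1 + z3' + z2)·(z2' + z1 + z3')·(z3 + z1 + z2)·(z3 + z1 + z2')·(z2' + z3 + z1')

There are 2^3 = 8 truth assignments over (z1, z2, z3).
Check each against the 5 clauses (columns in the order z1, z2, z3):
  F F F  ✗ fails (z3 + z1 + z2)
  F F T  ✗ fails (z1 + z3' + z2)
  F T F  ✗ fails (z3 + z1 + z2')
  F T T  ✗ fails (z2' + z1 + z3')
  T F F  ✓ satisfies all
  T F T  ✓ satisfies all
  T T F  ✗ fails (z2' + z3 + z1')
  T T T  ✓ satisfies all
3 of the 8 rows are models.

3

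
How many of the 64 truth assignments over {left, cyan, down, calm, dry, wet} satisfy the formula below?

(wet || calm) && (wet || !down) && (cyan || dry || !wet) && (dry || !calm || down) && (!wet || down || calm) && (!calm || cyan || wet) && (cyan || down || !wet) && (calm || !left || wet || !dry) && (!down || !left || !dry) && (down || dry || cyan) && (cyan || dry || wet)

12

There are 2^6 = 64 truth assignments over (left, cyan, down, calm, dry, wet).
Split on dry. With dry = true, the clauses containing dry are satisfied and !dry drops from the rest; 8 of the 2^5 = 32 assignments to the other variables satisfy what remains.
With dry = false, by the same count on the reduced clause set, 4 assignments work.
(One model: left=F, cyan=F, down=T, calm=F, dry=T, wet=T.)
Total: 8 + 4 = 12.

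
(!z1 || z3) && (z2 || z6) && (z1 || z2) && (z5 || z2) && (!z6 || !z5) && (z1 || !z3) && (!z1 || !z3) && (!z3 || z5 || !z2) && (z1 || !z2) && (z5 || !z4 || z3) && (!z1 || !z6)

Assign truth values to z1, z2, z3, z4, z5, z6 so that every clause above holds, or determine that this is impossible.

Branch on z1: set z1 = false.
From the singleton clause (z2), z2 = true.
That conflicts with the unit clause (!z2).
Backtrack on z1: now try z1 = true.
From the singleton clause (z3), z3 = true.
That conflicts with the unit clause (!z3).
Either choice for z1 ends in contradiction.

UNSATISFIABLE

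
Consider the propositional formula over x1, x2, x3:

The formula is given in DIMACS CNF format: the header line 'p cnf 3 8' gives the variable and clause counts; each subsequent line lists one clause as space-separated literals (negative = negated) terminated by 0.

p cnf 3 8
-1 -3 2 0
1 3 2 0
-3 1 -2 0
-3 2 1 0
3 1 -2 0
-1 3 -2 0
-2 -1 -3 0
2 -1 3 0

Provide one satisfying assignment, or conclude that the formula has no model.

UNSATISFIABLE

Case x1 = False:
Case x3 = True:
(¬x2) alone gives x2 = False.
But (x2) is also a unit clause — contradiction.
So x3 must be the other value — set x3 = False.
(x2) alone gives x2 = True.
But (¬x2) is also a unit clause — contradiction.
Both values of x3 lead to a conflict.
So x1 must be the other value — set x1 = True.
Case x3 = False:
(¬x2) alone gives x2 = False.
But (x2) is also a unit clause — contradiction.
So x3 must be the other value — set x3 = True.
(x2) alone gives x2 = True.
But (¬x2) is also a unit clause — contradiction.
Both values of x3 lead to a conflict.
Both values of x1 lead to a conflict.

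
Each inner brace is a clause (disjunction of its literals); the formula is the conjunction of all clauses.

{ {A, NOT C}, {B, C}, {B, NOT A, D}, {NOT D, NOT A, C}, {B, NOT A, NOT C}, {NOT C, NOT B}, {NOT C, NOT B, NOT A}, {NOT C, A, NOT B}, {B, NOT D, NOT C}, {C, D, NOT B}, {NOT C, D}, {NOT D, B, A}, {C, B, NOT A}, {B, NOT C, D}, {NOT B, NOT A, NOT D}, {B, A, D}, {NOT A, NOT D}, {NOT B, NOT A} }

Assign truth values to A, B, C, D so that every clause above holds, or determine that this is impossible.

A: false; B: true; C: false; D: true

Branch on A: set A = false.
The clause (NOT C) is unit, so C = false.
The clause (B) is unit, so B = true.
The clause (D) is unit, so D = true.
Every clause now holds.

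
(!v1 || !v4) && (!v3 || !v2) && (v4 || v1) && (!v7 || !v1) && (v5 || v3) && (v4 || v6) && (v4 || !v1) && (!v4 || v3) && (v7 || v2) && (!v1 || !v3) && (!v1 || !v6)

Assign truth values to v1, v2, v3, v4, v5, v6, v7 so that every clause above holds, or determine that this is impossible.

Case v1 = false:
The clause (v4) is unit, so v4 = true.
The clause (v3) is unit, so v3 = true.
The clause (!v2) is unit, so v2 = false.
The clause (v7) is unit, so v7 = true.
Every clause is now satisfied; v5, v6 are unconstrained.

v1 ↦ false; v2 ↦ false; v3 ↦ true; v4 ↦ true; v5 ↦ false; v6 ↦ true; v7 ↦ true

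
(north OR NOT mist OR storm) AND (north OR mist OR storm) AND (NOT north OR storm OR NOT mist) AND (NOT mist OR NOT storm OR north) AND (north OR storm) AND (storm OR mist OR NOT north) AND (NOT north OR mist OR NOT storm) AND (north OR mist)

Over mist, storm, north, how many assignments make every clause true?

There are 2^3 = 8 truth assignments over (mist, storm, north).
Check each against the 8 clauses (columns in the order mist, storm, north):
  F F F  ✗ fails (north OR mist OR storm)
  F F T  ✗ fails (storm OR mist OR NOT north)
  F T F  ✗ fails (north OR mist)
  F T T  ✗ fails (NOT north OR mist OR NOT storm)
  T F F  ✗ fails (north OR NOT mist OR storm)
  T F T  ✗ fails (NOT north OR storm OR NOT mist)
  T T F  ✗ fails (NOT mist OR NOT storm OR north)
  T T T  ✓ satisfies all
1 of the 8 rows is a model.

1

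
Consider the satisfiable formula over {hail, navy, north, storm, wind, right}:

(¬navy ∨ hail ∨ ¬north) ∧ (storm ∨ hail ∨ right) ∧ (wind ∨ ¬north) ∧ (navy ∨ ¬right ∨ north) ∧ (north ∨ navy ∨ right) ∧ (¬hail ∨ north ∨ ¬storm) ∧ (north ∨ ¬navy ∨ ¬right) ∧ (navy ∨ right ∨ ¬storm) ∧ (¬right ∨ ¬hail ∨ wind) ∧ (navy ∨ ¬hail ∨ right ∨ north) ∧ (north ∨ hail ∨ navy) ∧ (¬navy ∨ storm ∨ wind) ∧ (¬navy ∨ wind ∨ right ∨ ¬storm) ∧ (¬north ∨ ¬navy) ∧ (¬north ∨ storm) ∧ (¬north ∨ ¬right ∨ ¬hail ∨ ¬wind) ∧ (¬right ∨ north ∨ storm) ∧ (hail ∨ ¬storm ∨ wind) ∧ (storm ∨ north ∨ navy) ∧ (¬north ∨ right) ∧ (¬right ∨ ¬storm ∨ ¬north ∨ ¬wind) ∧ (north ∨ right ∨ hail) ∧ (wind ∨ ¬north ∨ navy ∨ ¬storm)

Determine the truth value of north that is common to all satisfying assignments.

Suppose north = True.
(wind) alone gives wind = True.
(¬navy) alone gives navy = False.
(storm) alone gives storm = True.
(right) alone gives right = True.
Now (¬right) is unsatisfied and unit — conflict.
So every satisfying assignment has north = False.

False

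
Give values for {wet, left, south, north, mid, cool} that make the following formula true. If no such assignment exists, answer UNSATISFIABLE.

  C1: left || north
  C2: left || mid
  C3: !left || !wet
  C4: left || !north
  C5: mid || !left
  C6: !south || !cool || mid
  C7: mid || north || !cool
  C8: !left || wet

Suppose left = true.
The clause (!wet) is unit, so wet = false.
Now (wet) is unsatisfied and unit — conflict.
Undo left and try left = false.
The clause (north) is unit, so north = true.
Now (!north) is unsatisfied and unit — conflict.
Neither left = true nor left = false works.

UNSATISFIABLE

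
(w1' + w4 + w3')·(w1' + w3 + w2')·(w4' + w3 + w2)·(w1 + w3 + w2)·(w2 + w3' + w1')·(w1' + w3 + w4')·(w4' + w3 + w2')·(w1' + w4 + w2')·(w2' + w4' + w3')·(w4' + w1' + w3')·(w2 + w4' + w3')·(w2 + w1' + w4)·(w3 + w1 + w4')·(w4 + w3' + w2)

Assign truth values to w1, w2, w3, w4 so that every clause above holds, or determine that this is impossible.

Suppose w1 = 0.
Suppose w3 = 1.
Suppose w2 = 1.
(w4') alone gives w4 = 0.
Every clause now holds.

w1=0; w2=1; w3=1; w4=0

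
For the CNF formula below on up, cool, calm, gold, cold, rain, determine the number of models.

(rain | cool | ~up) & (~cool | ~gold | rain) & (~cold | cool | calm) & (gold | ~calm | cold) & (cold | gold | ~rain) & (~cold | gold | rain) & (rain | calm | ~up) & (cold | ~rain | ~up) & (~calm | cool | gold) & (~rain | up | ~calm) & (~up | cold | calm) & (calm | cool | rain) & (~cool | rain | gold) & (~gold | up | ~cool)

9

There are 2^6 = 64 truth assignments over (up, cool, calm, gold, cold, rain).
Split on gold. With gold = 1, the clauses containing gold are satisfied and ~gold drops from the rest; 6 of the 2^5 = 32 assignments to the other variables satisfy what remains.
With gold = 0, by the same count on the reduced clause set, 3 assignments work.
Total: 6 + 3 = 9.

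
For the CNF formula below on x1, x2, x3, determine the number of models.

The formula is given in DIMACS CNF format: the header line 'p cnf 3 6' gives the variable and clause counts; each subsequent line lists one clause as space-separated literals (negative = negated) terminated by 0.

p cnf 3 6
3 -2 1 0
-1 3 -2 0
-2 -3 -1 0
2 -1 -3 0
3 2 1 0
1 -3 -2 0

2

There are 2^3 = 8 truth assignments over (x1, x2, x3).
Check each against the 6 clauses (columns in the order x1, x2, x3):
  F F F  ✗ fails (x3 ∨ x2 ∨ x1)
  F F T  ✓ satisfies all
  F T F  ✗ fails (x3 ∨ ¬x2 ∨ x1)
  F T T  ✗ fails (x1 ∨ ¬x3 ∨ ¬x2)
  T F F  ✓ satisfies all
  T F T  ✗ fails (x2 ∨ ¬x1 ∨ ¬x3)
  T T F  ✗ fails (¬x1 ∨ x3 ∨ ¬x2)
  T T T  ✗ fails (¬x2 ∨ ¬x3 ∨ ¬x1)
2 of the 8 rows are models.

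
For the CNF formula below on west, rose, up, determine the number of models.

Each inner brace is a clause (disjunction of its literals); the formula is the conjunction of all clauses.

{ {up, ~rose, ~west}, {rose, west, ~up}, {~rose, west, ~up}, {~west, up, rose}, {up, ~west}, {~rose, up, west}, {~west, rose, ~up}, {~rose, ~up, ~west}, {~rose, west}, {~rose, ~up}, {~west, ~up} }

1

There are 2^3 = 8 truth assignments over (west, rose, up).
Check each against the 11 clauses (columns in the order west, rose, up):
  F F F  ✓ satisfies all
  F F T  ✗ fails (rose | west | ~up)
  F T F  ✗ fails (~rose | up | west)
  F T T  ✗ fails (~rose | west | ~up)
  T F F  ✗ fails (~west | up | rose)
  T F T  ✗ fails (~west | rose | ~up)
  T T F  ✗ fails (up | ~rose | ~west)
  T T T  ✗ fails (~rose | ~up | ~west)
1 of the 8 rows is a model.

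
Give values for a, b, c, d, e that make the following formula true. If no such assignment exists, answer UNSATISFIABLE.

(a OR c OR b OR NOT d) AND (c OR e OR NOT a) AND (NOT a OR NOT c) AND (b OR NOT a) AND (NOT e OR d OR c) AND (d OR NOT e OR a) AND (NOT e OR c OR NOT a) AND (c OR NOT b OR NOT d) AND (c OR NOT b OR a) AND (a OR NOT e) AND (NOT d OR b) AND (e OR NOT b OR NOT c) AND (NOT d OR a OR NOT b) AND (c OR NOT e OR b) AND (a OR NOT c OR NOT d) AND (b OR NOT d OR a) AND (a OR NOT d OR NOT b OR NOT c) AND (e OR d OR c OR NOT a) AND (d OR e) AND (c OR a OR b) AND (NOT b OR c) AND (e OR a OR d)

Try a = false.
From the singleton clause (NOT e), e = false.
From the singleton clause (d), d = true.
From the singleton clause (b), b = true.
But (NOT b) is also a unit clause — contradiction.
That branch fails; take a = true instead.
From the singleton clause (NOT c), c = false.
From the singleton clause (e), e = true.
But (NOT e) is also a unit clause — contradiction.
Neither a = true nor a = false works.

UNSATISFIABLE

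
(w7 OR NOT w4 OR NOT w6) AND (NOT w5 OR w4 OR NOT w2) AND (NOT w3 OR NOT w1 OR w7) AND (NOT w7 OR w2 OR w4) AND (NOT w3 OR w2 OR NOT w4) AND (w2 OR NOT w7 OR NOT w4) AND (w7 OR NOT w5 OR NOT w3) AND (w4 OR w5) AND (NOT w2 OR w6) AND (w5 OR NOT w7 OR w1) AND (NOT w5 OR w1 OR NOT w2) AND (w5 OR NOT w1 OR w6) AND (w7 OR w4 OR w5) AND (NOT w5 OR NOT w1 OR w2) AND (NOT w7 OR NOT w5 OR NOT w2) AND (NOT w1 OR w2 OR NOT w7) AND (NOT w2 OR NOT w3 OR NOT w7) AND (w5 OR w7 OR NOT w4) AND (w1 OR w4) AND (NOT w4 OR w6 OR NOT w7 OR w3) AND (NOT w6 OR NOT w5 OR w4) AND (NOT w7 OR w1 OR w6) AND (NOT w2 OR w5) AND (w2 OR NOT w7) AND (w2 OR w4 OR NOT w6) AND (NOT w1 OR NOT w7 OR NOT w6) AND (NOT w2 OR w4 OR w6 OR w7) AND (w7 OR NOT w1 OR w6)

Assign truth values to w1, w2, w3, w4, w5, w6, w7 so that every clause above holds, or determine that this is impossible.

w1: false, w2: false, w3: false, w4: true, w5: true, w6: false, w7: false

Case w4 = true:
Case w7 = false:
From the singleton clause (NOT w6), w6 = false.
From the singleton clause (NOT w2), w2 = false.
From the singleton clause (NOT w3), w3 = false.
From the singleton clause (w5), w5 = true.
From the singleton clause (NOT w1), w1 = false.
All clauses are satisfied.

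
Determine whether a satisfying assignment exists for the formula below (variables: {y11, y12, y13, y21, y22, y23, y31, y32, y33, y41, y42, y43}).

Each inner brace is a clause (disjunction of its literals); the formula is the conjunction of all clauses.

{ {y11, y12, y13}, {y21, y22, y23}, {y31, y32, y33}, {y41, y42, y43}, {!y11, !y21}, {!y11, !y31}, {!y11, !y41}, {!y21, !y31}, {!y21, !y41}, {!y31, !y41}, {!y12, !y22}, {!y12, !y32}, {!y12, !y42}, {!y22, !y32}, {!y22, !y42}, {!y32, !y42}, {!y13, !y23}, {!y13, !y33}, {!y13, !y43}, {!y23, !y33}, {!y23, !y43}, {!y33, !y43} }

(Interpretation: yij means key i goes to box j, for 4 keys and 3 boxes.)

No

Branch on y11: set y11 = false.
Branch on y12: set y12 = true.
(!y22) alone gives y22 = false.
(!y32) alone gives y32 = false.
(!y42) alone gives y42 = false.
Branch on y21: set y21 = true.
(!y31) alone gives y31 = false.
(y33) alone gives y33 = true.
(!y41) alone gives y41 = false.
(y43) alone gives y43 = true.
But (!y43) is also a unit clause — contradiction.
Backtrack on y21: now try y21 = false.
(y23) alone gives y23 = true.
(!y13) alone gives y13 = false.
(!y33) alone gives y33 = false.
(y31) alone gives y31 = true.
(!y41) alone gives y41 = false.
(y43) alone gives y43 = true.
But (!y43) is also a unit clause — contradiction.
Neither y21 = true nor y21 = false works.
Backtrack on y12: now try y12 = false.
(y13) alone gives y13 = true.
(!y23) alone gives y23 = false.
(!y33) alone gives y33 = false.
(!y43) alone gives y43 = false.
Branch on y21: set y21 = true.
(!y31) alone gives y31 = false.
(y32) alone gives y32 = true.
(!y41) alone gives y41 = false.
(y42) alone gives y42 = true.
But (!y42) is also a unit clause — contradiction.
Backtrack on y21: now try y21 = false.
(y22) alone gives y22 = true.
(!y32) alone gives y32 = false.
(y31) alone gives y31 = true.
(!y41) alone gives y41 = false.
(y42) alone gives y42 = true.
But (!y42) is also a unit clause — contradiction.
Neither y21 = true nor y21 = false works.
Neither y12 = true nor y12 = false works.
Backtrack on y11: now try y11 = true.
(!y21) alone gives y21 = false.
(!y31) alone gives y31 = false.
(!y41) alone gives y41 = false.
Branch on y22: set y22 = true.
(!y12) alone gives y12 = false.
(!y32) alone gives y32 = false.
(y33) alone gives y33 = true.
(!y42) alone gives y42 = false.
(y43) alone gives y43 = true.
But (!y43) is also a unit clause — contradiction.
Backtrack on y22: now try y22 = false.
(y23) alone gives y23 = true.
(!y13) alone gives y13 = false.
(!y33) alone gives y33 = false.
(y32) alone gives y32 = true.
(!y12) alone gives y12 = false.
(!y42) alone gives y42 = false.
(y43) alone gives y43 = true.
But (!y43) is also a unit clause — contradiction.
Neither y22 = true nor y22 = false works.
Neither y11 = true nor y11 = false works.
No assignment satisfies every clause.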